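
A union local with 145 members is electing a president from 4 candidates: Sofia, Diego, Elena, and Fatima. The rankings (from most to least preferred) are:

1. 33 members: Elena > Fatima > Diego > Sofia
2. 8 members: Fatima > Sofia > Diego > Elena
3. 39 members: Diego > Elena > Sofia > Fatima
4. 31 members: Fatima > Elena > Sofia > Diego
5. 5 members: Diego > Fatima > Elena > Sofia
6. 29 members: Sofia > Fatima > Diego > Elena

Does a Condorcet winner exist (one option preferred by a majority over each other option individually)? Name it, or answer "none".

Fatima

Fatima vs Sofia: 77–68 for Fatima.
Fatima vs Diego: 101–44 for Fatima.
Fatima vs Elena: 73–72 for Fatima.
Fatima beats every other option head-to-head.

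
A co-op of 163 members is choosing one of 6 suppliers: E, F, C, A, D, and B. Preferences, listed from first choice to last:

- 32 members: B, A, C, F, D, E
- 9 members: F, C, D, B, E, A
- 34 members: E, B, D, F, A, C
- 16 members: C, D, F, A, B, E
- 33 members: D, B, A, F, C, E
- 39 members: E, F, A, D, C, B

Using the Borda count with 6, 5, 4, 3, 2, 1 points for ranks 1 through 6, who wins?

D

E: 32·1 + 9·2 + 34·6 + 16·1 + 33·1 + 39·6 = 537
F: 32·3 + 9·6 + 34·3 + 16·4 + 33·3 + 39·5 = 610
C: 32·4 + 9·5 + 34·1 + 16·6 + 33·2 + 39·2 = 447
A: 32·5 + 9·1 + 34·2 + 16·3 + 33·4 + 39·4 = 573
D: 32·2 + 9·4 + 34·4 + 16·5 + 33·6 + 39·3 = 631
B: 32·6 + 9·3 + 34·5 + 16·2 + 33·5 + 39·1 = 625
D has the highest Borda score (631).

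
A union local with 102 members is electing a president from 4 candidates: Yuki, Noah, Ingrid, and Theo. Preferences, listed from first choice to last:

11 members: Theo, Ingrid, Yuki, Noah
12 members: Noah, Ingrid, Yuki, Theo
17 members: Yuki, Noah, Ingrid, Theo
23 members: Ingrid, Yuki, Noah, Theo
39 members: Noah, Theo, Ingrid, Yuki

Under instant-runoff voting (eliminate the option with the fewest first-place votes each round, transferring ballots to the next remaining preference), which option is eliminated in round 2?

Yuki

Round 1: Yuki 17, Noah 51, Ingrid 23, Theo 11. Eliminate Theo.
Round 2: Yuki 17, Noah 51, Ingrid 34. Eliminate Yuki.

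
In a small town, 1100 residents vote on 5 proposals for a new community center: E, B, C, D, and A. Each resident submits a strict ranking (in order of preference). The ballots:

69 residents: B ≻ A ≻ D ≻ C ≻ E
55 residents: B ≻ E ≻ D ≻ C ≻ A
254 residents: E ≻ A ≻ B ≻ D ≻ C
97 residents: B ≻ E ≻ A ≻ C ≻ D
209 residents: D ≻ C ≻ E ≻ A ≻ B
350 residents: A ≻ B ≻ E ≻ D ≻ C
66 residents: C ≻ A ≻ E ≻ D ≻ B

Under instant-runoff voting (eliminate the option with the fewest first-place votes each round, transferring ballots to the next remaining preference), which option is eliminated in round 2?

D

Round 1: E 254, B 221, C 66, D 209, A 350. Eliminate C.
Round 2: E 254, B 221, D 209, A 416. Eliminate D.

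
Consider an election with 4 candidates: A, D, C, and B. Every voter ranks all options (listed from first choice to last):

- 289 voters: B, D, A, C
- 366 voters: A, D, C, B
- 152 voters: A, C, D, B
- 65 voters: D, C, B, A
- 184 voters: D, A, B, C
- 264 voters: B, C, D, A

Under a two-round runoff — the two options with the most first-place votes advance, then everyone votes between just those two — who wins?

A

Round 1 first-place votes: A 518, D 249, C 0, B 553.
B and A advance.
Runoff: B is preferred to A by 618 voters; A by 702.
A wins the runoff.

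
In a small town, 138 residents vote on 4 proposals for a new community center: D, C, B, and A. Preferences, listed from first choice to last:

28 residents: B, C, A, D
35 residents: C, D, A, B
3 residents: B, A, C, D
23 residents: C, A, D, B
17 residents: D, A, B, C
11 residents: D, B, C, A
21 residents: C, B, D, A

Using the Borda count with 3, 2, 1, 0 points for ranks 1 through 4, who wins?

C

D: 28·0 + 35·2 + 3·0 + 23·1 + 17·3 + 11·3 + 21·1 = 198
C: 28·2 + 35·3 + 3·1 + 23·3 + 17·0 + 11·1 + 21·3 = 307
B: 28·3 + 35·0 + 3·3 + 23·0 + 17·1 + 11·2 + 21·2 = 174
A: 28·1 + 35·1 + 3·2 + 23·2 + 17·2 + 11·0 + 21·0 = 149
C has the highest Borda score (307).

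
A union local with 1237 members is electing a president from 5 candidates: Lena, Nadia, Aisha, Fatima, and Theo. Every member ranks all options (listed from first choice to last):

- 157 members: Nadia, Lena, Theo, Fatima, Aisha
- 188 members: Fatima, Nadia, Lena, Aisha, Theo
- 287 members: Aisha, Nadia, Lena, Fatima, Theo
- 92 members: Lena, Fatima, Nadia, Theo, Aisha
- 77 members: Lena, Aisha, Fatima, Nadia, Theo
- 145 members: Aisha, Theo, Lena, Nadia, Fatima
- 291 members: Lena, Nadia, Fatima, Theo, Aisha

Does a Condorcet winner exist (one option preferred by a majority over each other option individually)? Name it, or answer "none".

Nadia

Nadia vs Lena: 632–605 for Nadia.
Nadia vs Aisha: 728–509 for Nadia.
Nadia vs Fatima: 880–357 for Nadia.
Nadia vs Theo: 1092–145 for Nadia.
Nadia beats every other option head-to-head.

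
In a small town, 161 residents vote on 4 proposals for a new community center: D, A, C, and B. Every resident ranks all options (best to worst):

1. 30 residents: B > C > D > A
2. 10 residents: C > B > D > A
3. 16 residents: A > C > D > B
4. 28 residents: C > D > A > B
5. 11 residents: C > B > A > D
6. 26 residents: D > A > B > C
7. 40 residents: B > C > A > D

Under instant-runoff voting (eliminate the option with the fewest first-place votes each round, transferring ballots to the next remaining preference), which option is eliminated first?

A

Round 1: D 26, A 16, C 49, B 70. Eliminate A.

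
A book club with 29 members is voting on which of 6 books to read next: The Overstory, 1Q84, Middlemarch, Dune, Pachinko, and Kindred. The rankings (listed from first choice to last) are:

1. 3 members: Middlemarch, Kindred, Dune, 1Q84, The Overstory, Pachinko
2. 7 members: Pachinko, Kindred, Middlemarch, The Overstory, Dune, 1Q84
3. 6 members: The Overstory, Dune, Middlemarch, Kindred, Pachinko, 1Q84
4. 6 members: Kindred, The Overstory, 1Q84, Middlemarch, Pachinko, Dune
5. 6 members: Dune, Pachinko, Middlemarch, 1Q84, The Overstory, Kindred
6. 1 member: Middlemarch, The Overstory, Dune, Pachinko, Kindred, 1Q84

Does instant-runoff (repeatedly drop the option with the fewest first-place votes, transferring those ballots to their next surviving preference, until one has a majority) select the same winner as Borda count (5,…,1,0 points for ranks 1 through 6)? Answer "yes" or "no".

Instant-runoff — R1 The Overstory 6, 1Q84 0, Middlemarch 4, Dune 6, Pachinko 7, Kindred 6 (1Q84 out); R2 The Overstory 6, Middlemarch 4, Dune 6, Pachinko 7, Kindred 6 (Middlemarch out); R3 The Overstory 7, Dune 6, Pachinko 7, Kindred 9 (Dune out); R4 The Overstory 7, Pachinko 13, Kindred 9 (The Overstory out); R5 Pachinko 14, Kindred 15 (Kindred winner). Winner: Kindred.
Borda — scores: The Overstory 81, 1Q84 36, Middlemarch 89, Dune 73, Pachinko 73, Kindred 83. Winner: Middlemarch.
The two methods disagree.

no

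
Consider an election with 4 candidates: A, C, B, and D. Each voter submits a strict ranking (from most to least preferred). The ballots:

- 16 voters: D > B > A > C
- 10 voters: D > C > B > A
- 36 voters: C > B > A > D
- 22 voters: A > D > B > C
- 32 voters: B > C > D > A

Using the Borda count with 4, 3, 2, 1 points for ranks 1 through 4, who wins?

A: 16·2 + 10·1 + 36·2 + 22·4 + 32·1 = 234
C: 16·1 + 10·3 + 36·4 + 22·1 + 32·3 = 308
B: 16·3 + 10·2 + 36·3 + 22·2 + 32·4 = 348
D: 16·4 + 10·4 + 36·1 + 22·3 + 32·2 = 270
B has the highest Borda score (348).

B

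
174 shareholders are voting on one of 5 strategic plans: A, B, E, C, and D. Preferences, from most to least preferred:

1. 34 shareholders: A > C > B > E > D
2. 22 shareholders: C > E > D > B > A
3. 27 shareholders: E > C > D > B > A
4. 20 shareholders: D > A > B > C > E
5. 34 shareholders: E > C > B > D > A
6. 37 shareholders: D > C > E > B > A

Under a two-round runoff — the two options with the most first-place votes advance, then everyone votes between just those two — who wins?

Round 1 first-place votes: A 34, B 0, E 61, C 22, D 57.
E and D advance.
Runoff: E is preferred to D by 117 voters; D by 57.
E wins the runoff.

E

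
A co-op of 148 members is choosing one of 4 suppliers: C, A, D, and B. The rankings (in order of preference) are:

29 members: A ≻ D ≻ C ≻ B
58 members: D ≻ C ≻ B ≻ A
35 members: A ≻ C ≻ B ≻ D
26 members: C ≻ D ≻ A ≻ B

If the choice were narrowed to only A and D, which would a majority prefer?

Voters preferring A to D: 64; preferring D to A: 84.
D wins the head-to-head.

D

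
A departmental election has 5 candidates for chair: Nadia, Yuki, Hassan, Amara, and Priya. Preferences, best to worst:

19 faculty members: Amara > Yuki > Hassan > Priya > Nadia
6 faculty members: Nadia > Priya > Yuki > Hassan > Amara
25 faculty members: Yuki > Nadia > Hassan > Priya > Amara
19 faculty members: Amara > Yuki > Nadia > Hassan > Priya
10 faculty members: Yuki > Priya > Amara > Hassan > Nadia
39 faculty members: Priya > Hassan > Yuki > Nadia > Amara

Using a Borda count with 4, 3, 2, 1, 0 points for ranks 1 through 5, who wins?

Yuki

Nadia: 19·0 + 6·4 + 25·3 + 19·2 + 10·0 + 39·1 = 176
Yuki: 19·3 + 6·2 + 25·4 + 19·3 + 10·4 + 39·2 = 344
Hassan: 19·2 + 6·1 + 25·2 + 19·1 + 10·1 + 39·3 = 240
Amara: 19·4 + 6·0 + 25·0 + 19·4 + 10·2 + 39·0 = 172
Priya: 19·1 + 6·3 + 25·1 + 19·0 + 10·3 + 39·4 = 248
Yuki has the highest Borda score (344).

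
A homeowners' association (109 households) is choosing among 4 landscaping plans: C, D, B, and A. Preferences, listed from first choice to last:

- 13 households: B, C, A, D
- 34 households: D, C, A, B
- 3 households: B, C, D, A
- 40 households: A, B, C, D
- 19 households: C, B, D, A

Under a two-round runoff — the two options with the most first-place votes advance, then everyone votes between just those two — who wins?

D

Round 1 first-place votes: C 19, D 34, B 16, A 40.
A and D advance.
Runoff: A is preferred to D by 53 voters; D by 56.
D wins the runoff.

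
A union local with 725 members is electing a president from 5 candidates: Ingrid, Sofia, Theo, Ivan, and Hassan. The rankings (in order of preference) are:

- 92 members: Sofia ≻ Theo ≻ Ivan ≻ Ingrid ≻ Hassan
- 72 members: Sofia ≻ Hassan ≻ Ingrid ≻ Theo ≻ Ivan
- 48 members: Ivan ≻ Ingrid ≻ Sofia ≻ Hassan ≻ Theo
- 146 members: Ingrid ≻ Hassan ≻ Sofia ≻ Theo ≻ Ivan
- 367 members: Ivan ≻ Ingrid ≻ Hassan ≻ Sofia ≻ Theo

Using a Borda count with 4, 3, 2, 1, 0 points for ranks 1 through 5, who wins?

Ingrid

Ingrid: 92·1 + 72·2 + 48·3 + 146·4 + 367·3 = 2065
Sofia: 92·4 + 72·4 + 48·2 + 146·2 + 367·1 = 1411
Theo: 92·3 + 72·1 + 48·0 + 146·1 + 367·0 = 494
Ivan: 92·2 + 72·0 + 48·4 + 146·0 + 367·4 = 1844
Hassan: 92·0 + 72·3 + 48·1 + 146·3 + 367·2 = 1436
Ingrid has the highest Borda score (2065).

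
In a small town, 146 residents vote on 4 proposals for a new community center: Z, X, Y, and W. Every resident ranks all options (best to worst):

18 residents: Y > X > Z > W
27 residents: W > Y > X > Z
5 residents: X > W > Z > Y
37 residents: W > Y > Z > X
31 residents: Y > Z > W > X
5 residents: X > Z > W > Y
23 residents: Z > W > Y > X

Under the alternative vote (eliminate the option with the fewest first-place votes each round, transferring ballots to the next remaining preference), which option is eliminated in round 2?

Z

Round 1: Z 23, X 10, Y 49, W 64. Eliminate X.
Round 2: Z 28, Y 49, W 69. Eliminate Z.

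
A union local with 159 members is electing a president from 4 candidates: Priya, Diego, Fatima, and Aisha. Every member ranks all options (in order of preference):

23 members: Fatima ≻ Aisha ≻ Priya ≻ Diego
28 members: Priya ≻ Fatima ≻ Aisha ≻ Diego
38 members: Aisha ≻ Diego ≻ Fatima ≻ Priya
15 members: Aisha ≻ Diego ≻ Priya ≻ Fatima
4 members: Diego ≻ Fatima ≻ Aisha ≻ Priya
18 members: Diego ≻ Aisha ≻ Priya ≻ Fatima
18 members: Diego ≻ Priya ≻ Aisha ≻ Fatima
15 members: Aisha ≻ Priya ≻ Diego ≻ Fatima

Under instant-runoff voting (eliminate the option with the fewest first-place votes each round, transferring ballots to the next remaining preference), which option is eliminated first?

Round 1: Priya 28, Diego 40, Fatima 23, Aisha 68. Eliminate Fatima.

Fatima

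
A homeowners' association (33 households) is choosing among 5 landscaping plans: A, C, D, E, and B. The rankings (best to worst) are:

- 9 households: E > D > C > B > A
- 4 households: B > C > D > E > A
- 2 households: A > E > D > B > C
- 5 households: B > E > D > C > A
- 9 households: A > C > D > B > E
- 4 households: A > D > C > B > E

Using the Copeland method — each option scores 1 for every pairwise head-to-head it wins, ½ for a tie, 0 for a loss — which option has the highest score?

D

A: loses to C, D, E, and B → score 0.
C: beats A, E, and B; loses to D → score 3.
D: beats A, C, E, and B → score 4.
E: beats A; loses to C, D, and B → score 1.
B: beats A and E; loses to C and D → score 2.
D has the best pairwise record.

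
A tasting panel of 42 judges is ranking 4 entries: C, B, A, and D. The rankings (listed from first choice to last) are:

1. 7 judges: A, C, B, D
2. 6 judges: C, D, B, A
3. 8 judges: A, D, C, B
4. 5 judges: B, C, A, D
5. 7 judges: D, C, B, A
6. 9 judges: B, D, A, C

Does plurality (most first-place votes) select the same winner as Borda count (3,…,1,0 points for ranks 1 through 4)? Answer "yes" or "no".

Plurality — first-place votes: C 6, B 14, A 15, D 7. Winner: A.
Borda — scores: C 64, B 62, A 59, D 67. Winner: D.
The two methods disagree.

no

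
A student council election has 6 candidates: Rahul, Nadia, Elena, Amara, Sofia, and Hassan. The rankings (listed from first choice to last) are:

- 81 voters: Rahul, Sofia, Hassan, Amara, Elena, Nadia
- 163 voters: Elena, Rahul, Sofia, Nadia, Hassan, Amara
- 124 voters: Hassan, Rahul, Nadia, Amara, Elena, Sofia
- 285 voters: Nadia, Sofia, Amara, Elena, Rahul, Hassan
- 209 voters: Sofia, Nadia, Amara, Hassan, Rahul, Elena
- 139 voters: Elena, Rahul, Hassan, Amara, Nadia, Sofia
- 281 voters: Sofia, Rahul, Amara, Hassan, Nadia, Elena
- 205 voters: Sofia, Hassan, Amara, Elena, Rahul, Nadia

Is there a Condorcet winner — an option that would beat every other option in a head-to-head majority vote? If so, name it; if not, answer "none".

Sofia

Sofia vs Rahul: 980–507 for Sofia.
Sofia vs Nadia: 939–548 for Sofia.
Sofia vs Elena: 1061–426 for Sofia.
Sofia vs Amara: 1224–263 for Sofia.
Sofia vs Hassan: 1224–263 for Sofia.
Sofia beats every other option head-to-head.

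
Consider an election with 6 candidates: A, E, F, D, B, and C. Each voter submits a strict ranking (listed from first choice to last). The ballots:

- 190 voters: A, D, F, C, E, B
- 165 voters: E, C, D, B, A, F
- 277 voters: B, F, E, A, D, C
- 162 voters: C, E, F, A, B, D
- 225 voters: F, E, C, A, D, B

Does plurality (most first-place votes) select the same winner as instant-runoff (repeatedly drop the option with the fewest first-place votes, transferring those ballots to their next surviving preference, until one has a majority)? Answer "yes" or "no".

Plurality — first-place votes: A 190, E 165, F 225, D 0, B 277, C 162. Winner: B.
Instant-runoff — R1 A 190, E 165, F 225, D 0, B 277, C 162 (D out); R2 A 190, E 165, F 225, B 277, C 162 (C out); R3 A 190, E 327, F 225, B 277 (A out); R4 E 327, F 415, B 277 (B out); R5 E 327, F 692 (F winner). Winner: F.
The two methods disagree.

no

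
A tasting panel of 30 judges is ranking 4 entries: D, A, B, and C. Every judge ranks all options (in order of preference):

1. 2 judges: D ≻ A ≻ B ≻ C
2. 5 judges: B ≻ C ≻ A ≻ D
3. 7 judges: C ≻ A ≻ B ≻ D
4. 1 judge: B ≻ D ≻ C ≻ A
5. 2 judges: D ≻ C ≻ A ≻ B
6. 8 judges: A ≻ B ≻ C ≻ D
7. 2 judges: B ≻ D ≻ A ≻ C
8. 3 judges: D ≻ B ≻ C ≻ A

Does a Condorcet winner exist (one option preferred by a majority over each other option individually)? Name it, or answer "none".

none

Checking pairwise contests:
A beats D 20–10.
C beats A 18–12.
A beats B 19–11.
B beats C 21–9.
Every option loses at least one head-to-head, so there is no Condorcet winner.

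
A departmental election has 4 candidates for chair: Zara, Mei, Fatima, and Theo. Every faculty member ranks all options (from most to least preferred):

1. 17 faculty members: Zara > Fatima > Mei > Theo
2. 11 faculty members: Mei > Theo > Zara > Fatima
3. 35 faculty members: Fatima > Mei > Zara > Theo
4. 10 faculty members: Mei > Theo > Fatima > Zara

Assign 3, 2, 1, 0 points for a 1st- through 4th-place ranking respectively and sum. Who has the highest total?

Zara: 17·3 + 11·1 + 35·1 + 10·0 = 97
Mei: 17·1 + 11·3 + 35·2 + 10·3 = 150
Fatima: 17·2 + 11·0 + 35·3 + 10·1 = 149
Theo: 17·0 + 11·2 + 35·0 + 10·2 = 42
Mei has the highest Borda score (150).

Mei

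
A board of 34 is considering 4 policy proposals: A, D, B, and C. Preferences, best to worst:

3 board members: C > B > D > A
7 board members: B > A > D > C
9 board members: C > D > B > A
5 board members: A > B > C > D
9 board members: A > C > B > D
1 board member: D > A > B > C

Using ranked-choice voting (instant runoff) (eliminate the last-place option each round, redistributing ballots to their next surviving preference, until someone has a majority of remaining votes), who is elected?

Round 1: A 14, D 1, B 7, C 12. Eliminate D.
Round 2: A 15, B 7, C 12. Eliminate B.
Round 3: A 22, C 12. A has a majority.

A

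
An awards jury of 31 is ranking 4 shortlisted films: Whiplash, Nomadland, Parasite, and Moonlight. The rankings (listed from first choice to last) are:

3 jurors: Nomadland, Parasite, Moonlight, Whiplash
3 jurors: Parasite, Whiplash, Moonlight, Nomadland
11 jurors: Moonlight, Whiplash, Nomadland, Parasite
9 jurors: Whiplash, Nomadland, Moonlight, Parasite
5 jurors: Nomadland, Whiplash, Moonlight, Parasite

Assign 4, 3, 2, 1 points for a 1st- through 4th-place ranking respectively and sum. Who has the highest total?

Whiplash: 3·1 + 3·3 + 11·3 + 9·4 + 5·3 = 96
Nomadland: 3·4 + 3·1 + 11·2 + 9·3 + 5·4 = 84
Parasite: 3·3 + 3·4 + 11·1 + 9·1 + 5·1 = 46
Moonlight: 3·2 + 3·2 + 11·4 + 9·2 + 5·2 = 84
Whiplash has the highest Borda score (96).

Whiplash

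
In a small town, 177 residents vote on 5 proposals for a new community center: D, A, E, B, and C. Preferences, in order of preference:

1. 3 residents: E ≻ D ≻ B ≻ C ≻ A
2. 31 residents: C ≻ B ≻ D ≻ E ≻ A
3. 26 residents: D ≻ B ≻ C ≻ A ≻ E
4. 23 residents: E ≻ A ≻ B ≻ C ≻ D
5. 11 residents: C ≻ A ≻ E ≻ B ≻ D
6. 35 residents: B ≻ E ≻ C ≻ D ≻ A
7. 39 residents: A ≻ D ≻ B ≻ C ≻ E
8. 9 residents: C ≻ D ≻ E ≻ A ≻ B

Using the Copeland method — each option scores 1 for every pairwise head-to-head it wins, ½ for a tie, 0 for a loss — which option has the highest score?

D: beats A and E; loses to B and C → score 2.
A: loses to D, E, B, and C → score 0.
E: beats A; loses to D, B, and C → score 1.
B: beats D, A, E, and C → score 4.
C: beats D, A, and E; loses to B → score 3.
B has the best pairwise record.

B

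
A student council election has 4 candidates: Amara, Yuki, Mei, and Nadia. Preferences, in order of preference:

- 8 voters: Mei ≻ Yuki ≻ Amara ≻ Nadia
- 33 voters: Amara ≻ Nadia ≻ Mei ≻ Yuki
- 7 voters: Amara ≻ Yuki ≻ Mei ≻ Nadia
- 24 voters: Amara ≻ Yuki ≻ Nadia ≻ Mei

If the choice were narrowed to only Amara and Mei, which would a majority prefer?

Voters preferring Amara to Mei: 64; preferring Mei to Amara: 8.
Amara wins the head-to-head.

Amara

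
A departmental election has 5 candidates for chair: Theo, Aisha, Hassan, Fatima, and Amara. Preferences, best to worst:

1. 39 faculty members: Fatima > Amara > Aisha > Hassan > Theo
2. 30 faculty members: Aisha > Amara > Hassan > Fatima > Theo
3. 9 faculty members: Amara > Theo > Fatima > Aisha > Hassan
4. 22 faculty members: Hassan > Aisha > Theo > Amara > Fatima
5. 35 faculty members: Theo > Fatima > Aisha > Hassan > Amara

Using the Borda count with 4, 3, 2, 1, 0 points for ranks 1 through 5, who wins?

Theo: 39·0 + 30·0 + 9·3 + 22·2 + 35·4 = 211
Aisha: 39·2 + 30·4 + 9·1 + 22·3 + 35·2 = 343
Hassan: 39·1 + 30·2 + 9·0 + 22·4 + 35·1 = 222
Fatima: 39·4 + 30·1 + 9·2 + 22·0 + 35·3 = 309
Amara: 39·3 + 30·3 + 9·4 + 22·1 + 35·0 = 265
Aisha has the highest Borda score (343).

Aisha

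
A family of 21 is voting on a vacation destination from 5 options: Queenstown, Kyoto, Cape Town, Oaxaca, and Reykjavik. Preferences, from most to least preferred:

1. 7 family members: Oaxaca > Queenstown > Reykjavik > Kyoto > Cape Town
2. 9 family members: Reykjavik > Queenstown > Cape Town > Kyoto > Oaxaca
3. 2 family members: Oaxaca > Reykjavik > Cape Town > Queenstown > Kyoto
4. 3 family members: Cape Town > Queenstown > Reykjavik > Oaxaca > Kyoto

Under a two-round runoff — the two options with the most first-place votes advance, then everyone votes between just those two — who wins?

Reykjavik

Round 1 first-place votes: Queenstown 0, Kyoto 0, Cape Town 3, Oaxaca 9, Reykjavik 9.
Oaxaca and Reykjavik advance.
Runoff: Oaxaca is preferred to Reykjavik by 9 voters; Reykjavik by 12.
Reykjavik wins the runoff.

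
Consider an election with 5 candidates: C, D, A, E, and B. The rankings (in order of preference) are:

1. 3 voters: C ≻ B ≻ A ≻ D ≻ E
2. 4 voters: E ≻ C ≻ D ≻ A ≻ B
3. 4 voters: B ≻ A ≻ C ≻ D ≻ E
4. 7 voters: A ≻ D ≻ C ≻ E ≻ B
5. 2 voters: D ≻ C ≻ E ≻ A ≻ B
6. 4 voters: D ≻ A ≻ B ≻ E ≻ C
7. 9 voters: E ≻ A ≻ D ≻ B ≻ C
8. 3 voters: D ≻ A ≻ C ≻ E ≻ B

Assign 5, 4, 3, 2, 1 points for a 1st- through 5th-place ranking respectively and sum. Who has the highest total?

C: 3·5 + 4·4 + 4·3 + 7·3 + 2·4 + 4·1 + 9·1 + 3·3 = 94
D: 3·2 + 4·3 + 4·2 + 7·4 + 2·5 + 4·5 + 9·3 + 3·5 = 126
A: 3·3 + 4·2 + 4·4 + 7·5 + 2·2 + 4·4 + 9·4 + 3·4 = 136
E: 3·1 + 4·5 + 4·1 + 7·2 + 2·3 + 4·2 + 9·5 + 3·2 = 106
B: 3·4 + 4·1 + 4·5 + 7·1 + 2·1 + 4·3 + 9·2 + 3·1 = 78
A has the highest Borda score (136).

A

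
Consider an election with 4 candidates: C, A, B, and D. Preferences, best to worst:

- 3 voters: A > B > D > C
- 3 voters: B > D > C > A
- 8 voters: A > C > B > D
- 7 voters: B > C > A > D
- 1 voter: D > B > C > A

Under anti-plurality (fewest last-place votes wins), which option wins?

B

Last-place votes: C 3, A 4, B 0, D 15.
B is ranked last by the fewest voters, so B wins.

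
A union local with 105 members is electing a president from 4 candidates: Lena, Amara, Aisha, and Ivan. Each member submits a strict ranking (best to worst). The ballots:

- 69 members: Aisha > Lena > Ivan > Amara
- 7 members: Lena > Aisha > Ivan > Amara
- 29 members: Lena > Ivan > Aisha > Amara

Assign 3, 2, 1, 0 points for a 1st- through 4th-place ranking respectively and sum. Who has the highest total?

Aisha

Lena: 69·2 + 7·3 + 29·3 = 246
Amara: 69·0 + 7·0 + 29·0 = 0
Aisha: 69·3 + 7·2 + 29·1 = 250
Ivan: 69·1 + 7·1 + 29·2 = 134
Aisha has the highest Borda score (250).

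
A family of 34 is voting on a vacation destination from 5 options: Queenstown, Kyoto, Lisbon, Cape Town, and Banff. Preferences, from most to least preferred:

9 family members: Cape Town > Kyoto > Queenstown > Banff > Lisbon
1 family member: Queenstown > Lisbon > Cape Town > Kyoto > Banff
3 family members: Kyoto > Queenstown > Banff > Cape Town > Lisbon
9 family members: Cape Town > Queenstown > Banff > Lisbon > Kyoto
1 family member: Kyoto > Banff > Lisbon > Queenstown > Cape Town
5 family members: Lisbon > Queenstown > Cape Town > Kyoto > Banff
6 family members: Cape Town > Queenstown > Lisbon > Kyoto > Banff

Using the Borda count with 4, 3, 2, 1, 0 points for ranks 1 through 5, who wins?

Queenstown: 9·2 + 1·4 + 3·3 + 9·3 + 1·1 + 5·3 + 6·3 = 92
Kyoto: 9·3 + 1·1 + 3·4 + 9·0 + 1·4 + 5·1 + 6·1 = 55
Lisbon: 9·0 + 1·3 + 3·0 + 9·1 + 1·2 + 5·4 + 6·2 = 46
Cape Town: 9·4 + 1·2 + 3·1 + 9·4 + 1·0 + 5·2 + 6·4 = 111
Banff: 9·1 + 1·0 + 3·2 + 9·2 + 1·3 + 5·0 + 6·0 = 36
Cape Town has the highest Borda score (111).

Cape Town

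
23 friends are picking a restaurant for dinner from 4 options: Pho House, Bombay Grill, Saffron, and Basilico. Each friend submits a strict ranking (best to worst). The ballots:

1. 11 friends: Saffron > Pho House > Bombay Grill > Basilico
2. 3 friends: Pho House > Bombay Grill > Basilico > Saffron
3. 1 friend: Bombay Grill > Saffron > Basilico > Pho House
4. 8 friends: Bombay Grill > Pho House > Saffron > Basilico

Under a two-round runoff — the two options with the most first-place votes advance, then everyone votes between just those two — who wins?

Round 1 first-place votes: Pho House 3, Bombay Grill 9, Saffron 11, Basilico 0.
Saffron and Bombay Grill advance.
Runoff: Saffron is preferred to Bombay Grill by 11 voters; Bombay Grill by 12.
Bombay Grill wins the runoff.

Bombay Grill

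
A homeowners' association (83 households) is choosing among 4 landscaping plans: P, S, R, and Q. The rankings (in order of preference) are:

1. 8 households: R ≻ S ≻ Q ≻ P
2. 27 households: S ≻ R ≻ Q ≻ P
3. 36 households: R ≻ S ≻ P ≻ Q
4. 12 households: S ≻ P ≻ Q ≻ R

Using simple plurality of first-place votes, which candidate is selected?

First-place votes: P 0, S 39, R 44, Q 0.
R has the most first-place votes.

R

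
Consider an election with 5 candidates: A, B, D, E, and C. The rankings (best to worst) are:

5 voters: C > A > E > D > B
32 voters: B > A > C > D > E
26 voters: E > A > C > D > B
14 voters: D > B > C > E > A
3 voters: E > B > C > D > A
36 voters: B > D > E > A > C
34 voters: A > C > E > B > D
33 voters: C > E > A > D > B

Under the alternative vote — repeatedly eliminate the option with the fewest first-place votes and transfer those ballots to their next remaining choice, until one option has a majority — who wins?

A

Round 1: A 34, B 68, D 14, E 29, C 38. Eliminate D.
Round 2: A 34, B 82, E 29, C 38. Eliminate E.
Round 3: A 60, B 85, C 38. Eliminate C.
Round 4: A 98, B 85. A has a majority.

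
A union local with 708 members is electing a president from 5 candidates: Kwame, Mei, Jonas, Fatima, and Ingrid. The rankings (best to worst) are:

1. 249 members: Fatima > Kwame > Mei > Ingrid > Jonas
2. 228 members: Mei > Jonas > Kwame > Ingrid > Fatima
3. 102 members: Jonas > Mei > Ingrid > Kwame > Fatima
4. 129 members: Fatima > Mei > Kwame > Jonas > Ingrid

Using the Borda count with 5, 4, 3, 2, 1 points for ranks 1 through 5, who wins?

Mei

Kwame: 249·4 + 228·3 + 102·2 + 129·3 = 2271
Mei: 249·3 + 228·5 + 102·4 + 129·4 = 2811
Jonas: 249·1 + 228·4 + 102·5 + 129·2 = 1929
Fatima: 249·5 + 228·1 + 102·1 + 129·5 = 2220
Ingrid: 249·2 + 228·2 + 102·3 + 129·1 = 1389
Mei has the highest Borda score (2811).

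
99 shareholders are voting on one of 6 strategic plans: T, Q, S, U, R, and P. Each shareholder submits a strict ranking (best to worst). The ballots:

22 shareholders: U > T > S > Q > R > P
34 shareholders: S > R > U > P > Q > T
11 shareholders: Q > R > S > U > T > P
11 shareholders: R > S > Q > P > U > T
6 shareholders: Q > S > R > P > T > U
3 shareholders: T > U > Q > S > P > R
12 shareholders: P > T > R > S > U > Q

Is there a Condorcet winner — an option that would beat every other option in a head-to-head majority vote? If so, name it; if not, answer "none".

S vs T: 62–37 for S.
S vs Q: 79–20 for S.
S vs U: 74–25 for S.
S vs R: 65–34 for S.
S vs P: 87–12 for S.
S beats every other option head-to-head.

S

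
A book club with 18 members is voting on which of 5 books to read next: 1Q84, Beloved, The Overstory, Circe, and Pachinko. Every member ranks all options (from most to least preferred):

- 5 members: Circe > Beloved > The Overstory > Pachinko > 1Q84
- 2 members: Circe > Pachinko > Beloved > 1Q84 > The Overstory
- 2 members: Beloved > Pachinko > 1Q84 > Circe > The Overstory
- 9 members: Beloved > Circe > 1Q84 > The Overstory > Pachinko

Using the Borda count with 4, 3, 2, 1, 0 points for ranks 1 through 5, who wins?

Beloved

1Q84: 5·0 + 2·1 + 2·2 + 9·2 = 24
Beloved: 5·3 + 2·2 + 2·4 + 9·4 = 63
The Overstory: 5·2 + 2·0 + 2·0 + 9·1 = 19
Circe: 5·4 + 2·4 + 2·1 + 9·3 = 57
Pachinko: 5·1 + 2·3 + 2·3 + 9·0 = 17
Beloved has the highest Borda score (63).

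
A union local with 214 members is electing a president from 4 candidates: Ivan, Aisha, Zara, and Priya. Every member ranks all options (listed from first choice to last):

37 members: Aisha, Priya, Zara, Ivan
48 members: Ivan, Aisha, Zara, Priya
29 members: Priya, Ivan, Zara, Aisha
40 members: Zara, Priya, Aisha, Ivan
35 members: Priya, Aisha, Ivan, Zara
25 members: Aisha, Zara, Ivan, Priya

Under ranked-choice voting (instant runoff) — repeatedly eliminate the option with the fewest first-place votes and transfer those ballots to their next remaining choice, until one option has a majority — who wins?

Aisha

Round 1: Ivan 48, Aisha 62, Zara 40, Priya 64. Eliminate Zara.
Round 2: Ivan 48, Aisha 62, Priya 104. Eliminate Ivan.
Round 3: Aisha 110, Priya 104. Aisha has a majority.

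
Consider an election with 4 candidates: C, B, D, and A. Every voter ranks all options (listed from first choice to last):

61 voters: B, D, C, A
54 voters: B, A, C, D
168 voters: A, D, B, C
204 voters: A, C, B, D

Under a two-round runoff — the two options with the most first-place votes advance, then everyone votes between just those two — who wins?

A

Round 1 first-place votes: C 0, B 115, D 0, A 372.
A and B advance.
Runoff: A is preferred to B by 372 voters; B by 115.
A wins the runoff.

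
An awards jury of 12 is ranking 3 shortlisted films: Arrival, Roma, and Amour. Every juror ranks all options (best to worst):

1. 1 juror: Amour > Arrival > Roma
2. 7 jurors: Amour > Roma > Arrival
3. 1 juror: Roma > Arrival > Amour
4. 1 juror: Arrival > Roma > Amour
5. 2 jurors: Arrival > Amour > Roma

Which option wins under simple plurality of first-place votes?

Amour

First-place votes: Arrival 3, Roma 1, Amour 8.
Amour has the most first-place votes.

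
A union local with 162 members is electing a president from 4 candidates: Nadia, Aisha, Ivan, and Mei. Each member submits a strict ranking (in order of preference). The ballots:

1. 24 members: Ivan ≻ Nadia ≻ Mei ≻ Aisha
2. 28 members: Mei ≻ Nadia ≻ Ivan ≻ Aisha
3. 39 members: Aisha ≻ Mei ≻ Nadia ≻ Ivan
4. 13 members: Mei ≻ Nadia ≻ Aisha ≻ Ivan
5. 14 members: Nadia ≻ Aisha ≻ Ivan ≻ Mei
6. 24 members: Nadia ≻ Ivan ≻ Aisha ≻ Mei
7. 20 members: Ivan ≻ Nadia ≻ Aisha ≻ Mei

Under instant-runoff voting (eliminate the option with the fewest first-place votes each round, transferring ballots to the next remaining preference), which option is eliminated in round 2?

Round 1: Nadia 38, Aisha 39, Ivan 44, Mei 41. Eliminate Nadia.
Round 2: Aisha 53, Ivan 68, Mei 41. Eliminate Mei.

Mei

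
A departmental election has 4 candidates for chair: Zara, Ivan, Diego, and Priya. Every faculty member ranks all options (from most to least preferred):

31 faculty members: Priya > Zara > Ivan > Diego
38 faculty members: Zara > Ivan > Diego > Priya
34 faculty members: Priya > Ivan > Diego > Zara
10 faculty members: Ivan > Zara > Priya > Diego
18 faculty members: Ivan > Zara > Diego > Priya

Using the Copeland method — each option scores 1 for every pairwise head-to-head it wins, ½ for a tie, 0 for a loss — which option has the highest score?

Zara

Zara: beats Ivan, Diego, and Priya → score 3.
Ivan: beats Diego and Priya; loses to Zara → score 2.
Diego: loses to Zara, Ivan, and Priya → score 0.
Priya: beats Diego; loses to Zara and Ivan → score 1.
Zara has the best pairwise record.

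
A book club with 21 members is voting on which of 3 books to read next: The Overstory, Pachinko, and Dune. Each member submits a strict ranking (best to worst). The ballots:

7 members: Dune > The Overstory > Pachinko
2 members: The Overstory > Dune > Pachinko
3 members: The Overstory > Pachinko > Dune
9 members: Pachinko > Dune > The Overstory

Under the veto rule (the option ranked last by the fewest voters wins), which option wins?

Last-place votes: The Overstory 9, Pachinko 9, Dune 3.
Dune is ranked last by the fewest voters, so Dune wins.

Dune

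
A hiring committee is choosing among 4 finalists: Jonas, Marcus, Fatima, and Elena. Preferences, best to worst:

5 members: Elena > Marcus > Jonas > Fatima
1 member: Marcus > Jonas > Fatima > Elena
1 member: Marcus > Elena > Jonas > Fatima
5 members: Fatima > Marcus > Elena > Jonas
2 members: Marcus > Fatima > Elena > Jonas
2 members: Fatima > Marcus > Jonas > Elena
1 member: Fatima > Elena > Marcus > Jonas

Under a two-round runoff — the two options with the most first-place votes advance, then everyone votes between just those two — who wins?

Round 1 first-place votes: Jonas 0, Marcus 4, Fatima 8, Elena 5.
Fatima and Elena advance.
Runoff: Fatima is preferred to Elena by 11 voters; Elena by 6.
Fatima wins the runoff.

Fatima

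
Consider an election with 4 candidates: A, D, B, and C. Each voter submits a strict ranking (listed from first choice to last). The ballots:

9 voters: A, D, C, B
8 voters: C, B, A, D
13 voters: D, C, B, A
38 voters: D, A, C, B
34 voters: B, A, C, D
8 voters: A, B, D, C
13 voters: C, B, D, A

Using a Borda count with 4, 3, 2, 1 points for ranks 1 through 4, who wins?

A

A: 9·4 + 8·2 + 13·1 + 38·3 + 34·3 + 8·4 + 13·1 = 326
D: 9·3 + 8·1 + 13·4 + 38·4 + 34·1 + 8·2 + 13·2 = 315
B: 9·1 + 8·3 + 13·2 + 38·1 + 34·4 + 8·3 + 13·3 = 296
C: 9·2 + 8·4 + 13·3 + 38·2 + 34·2 + 8·1 + 13·4 = 293
A has the highest Borda score (326).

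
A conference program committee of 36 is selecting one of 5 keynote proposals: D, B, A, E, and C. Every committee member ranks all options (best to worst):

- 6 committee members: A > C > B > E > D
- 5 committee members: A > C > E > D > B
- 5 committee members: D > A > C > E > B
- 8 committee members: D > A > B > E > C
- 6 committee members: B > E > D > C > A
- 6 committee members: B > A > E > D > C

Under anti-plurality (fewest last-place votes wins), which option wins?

Last-place votes: D 6, B 10, A 6, E 0, C 14.
E is ranked last by the fewest voters, so E wins.

E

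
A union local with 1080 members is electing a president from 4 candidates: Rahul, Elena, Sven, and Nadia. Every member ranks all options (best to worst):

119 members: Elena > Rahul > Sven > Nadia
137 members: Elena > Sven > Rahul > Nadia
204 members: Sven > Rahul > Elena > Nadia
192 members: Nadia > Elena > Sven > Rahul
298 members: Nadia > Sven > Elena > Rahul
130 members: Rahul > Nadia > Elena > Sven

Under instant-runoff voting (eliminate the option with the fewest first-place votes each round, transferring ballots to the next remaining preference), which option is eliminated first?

Round 1: Rahul 130, Elena 256, Sven 204, Nadia 490. Eliminate Rahul.

Rahul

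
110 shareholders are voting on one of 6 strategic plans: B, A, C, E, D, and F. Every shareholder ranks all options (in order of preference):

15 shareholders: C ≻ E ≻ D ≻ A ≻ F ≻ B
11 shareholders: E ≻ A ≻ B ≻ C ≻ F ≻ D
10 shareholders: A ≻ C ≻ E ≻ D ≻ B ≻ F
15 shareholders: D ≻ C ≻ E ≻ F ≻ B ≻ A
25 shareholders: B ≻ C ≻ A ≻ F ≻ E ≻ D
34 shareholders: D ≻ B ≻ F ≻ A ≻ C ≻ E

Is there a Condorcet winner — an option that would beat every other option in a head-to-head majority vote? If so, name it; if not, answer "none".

none

Checking pairwise contests:
D beats B 74–36.
B beats A 74–36.
B beats C 70–40.
B beats E 59–51.
C beats D 61–49.
B beats F 80–30.
Every option loses at least one head-to-head, so there is no Condorcet winner.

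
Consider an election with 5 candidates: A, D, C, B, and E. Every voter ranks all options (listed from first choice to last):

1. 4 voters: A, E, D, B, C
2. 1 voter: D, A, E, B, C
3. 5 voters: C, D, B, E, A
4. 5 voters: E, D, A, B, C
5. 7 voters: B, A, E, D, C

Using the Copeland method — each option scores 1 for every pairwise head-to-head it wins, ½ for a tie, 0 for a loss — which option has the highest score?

B

A: beats C and E; ties D; loses to B → score 2.5.
D: beats C and B; ties A; loses to E → score 2.5.
C: loses to A, D, B, and E → score 0.
B: beats A, C, and E; loses to D → score 3.
E: beats D and C; loses to A and B → score 2.
B has the best pairwise record.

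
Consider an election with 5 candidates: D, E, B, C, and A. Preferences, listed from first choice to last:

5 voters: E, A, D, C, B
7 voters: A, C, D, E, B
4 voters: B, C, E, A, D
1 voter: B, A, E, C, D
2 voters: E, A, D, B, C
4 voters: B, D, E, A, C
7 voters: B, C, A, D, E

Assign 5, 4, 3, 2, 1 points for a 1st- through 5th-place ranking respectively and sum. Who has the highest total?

D: 5·3 + 7·3 + 4·1 + 1·1 + 2·3 + 4·4 + 7·2 = 77
E: 5·5 + 7·2 + 4·3 + 1·3 + 2·5 + 4·3 + 7·1 = 83
B: 5·1 + 7·1 + 4·5 + 1·5 + 2·2 + 4·5 + 7·5 = 96
C: 5·2 + 7·4 + 4·4 + 1·2 + 2·1 + 4·1 + 7·4 = 90
A: 5·4 + 7·5 + 4·2 + 1·4 + 2·4 + 4·2 + 7·3 = 104
A has the highest Borda score (104).

A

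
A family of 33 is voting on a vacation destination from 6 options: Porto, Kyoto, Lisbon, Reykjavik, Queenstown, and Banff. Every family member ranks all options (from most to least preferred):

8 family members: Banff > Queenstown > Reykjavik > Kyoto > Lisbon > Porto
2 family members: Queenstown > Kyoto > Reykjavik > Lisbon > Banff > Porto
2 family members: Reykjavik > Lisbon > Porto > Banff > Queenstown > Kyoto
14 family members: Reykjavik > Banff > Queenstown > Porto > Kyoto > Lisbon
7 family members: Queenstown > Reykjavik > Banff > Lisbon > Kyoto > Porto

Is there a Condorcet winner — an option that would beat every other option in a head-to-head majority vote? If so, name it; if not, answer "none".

none

Checking pairwise contests:
Kyoto beats Porto 17–16.
Reykjavik beats Kyoto 31–2.
Kyoto beats Lisbon 24–9.
Queenstown beats Reykjavik 17–16.
Banff beats Queenstown 24–9.
Reykjavik beats Banff 25–8.
Every option loses at least one head-to-head, so there is no Condorcet winner.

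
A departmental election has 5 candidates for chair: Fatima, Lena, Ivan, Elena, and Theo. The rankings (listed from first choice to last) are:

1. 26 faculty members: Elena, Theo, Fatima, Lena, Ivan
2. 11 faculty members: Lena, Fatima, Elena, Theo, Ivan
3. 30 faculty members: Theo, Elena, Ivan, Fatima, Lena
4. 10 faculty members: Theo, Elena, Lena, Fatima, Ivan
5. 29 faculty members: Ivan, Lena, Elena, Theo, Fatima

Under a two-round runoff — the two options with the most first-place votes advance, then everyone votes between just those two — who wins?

Theo

Round 1 first-place votes: Fatima 0, Lena 11, Ivan 29, Elena 26, Theo 40.
Theo and Ivan advance.
Runoff: Theo is preferred to Ivan by 77 voters; Ivan by 29.
Theo wins the runoff.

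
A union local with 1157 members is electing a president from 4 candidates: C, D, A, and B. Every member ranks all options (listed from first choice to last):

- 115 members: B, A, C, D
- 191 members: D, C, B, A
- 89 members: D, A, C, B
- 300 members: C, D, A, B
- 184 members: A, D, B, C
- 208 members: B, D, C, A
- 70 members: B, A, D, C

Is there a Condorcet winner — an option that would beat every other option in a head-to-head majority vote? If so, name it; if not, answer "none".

D

D vs C: 742–415 for D.
D vs A: 788–369 for D.
D vs B: 764–393 for D.
D beats every other option head-to-head.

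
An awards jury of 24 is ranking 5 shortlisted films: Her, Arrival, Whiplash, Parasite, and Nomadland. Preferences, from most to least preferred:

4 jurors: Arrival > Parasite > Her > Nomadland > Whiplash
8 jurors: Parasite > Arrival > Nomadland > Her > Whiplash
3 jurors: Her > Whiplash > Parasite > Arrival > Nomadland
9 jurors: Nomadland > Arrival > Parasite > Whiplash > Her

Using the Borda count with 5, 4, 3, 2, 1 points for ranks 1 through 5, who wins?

Her: 4·3 + 8·2 + 3·5 + 9·1 = 52
Arrival: 4·5 + 8·4 + 3·2 + 9·4 = 94
Whiplash: 4·1 + 8·1 + 3·4 + 9·2 = 42
Parasite: 4·4 + 8·5 + 3·3 + 9·3 = 92
Nomadland: 4·2 + 8·3 + 3·1 + 9·5 = 80
Arrival has the highest Borda score (94).

Arrival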